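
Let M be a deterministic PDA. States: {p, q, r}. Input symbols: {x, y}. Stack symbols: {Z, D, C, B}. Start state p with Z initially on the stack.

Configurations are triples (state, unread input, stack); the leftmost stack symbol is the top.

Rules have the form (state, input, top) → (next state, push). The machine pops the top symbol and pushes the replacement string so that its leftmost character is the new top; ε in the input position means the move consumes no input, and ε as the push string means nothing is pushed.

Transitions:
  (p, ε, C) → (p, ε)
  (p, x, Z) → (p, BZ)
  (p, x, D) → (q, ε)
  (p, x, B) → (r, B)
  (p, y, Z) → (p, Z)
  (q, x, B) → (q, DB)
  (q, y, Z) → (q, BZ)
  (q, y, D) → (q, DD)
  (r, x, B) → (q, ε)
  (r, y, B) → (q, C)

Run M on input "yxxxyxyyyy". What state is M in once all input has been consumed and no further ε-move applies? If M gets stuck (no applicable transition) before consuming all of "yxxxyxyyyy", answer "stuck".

q

(p, yxxxyxyyyy, Z) ⊢ (p, xxxyxyyyy, Z) ⊢ (p, xxyxyyyy, BZ) ⊢ (r, xyxyyyy, BZ) ⊢ (q, yxyyyy, Z) ⊢ (q, xyyyy, BZ) ⊢ (q, yyyy, DBZ) ⊢ (q, yyy, DDBZ) ⊢ (q, yy, DDDBZ) ⊢ (q, y, DDDDBZ) ⊢ (q, ε, DDDDDBZ)
All input consumed; M is in state q.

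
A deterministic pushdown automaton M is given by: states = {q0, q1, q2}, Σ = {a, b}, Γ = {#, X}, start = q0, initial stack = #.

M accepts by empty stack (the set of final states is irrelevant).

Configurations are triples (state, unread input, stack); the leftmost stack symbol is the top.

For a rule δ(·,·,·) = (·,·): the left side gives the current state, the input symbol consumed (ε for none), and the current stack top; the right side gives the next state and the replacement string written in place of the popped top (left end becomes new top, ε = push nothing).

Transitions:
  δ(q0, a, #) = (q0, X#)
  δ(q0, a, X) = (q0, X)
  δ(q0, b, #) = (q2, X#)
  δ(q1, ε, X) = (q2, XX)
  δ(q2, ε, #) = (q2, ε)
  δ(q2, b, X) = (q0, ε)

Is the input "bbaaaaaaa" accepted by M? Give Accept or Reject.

Reject

(q0, bbaaaaaaa, #) ⊢ (q2, baaaaaaa, X#) ⊢ (q0, aaaaaaa, #) ⊢ (q0, aaaaaa, X#) ⊢ (q0, aaaaa, X#) ⊢ (q0, aaaa, X#) ⊢ (q0, aaa, X#) ⊢ (q0, aa, X#) ⊢ (q0, a, X#) ⊢ (q0, ε, X#)
All input consumed; stack is X#, not empty, and no further ε-move applies.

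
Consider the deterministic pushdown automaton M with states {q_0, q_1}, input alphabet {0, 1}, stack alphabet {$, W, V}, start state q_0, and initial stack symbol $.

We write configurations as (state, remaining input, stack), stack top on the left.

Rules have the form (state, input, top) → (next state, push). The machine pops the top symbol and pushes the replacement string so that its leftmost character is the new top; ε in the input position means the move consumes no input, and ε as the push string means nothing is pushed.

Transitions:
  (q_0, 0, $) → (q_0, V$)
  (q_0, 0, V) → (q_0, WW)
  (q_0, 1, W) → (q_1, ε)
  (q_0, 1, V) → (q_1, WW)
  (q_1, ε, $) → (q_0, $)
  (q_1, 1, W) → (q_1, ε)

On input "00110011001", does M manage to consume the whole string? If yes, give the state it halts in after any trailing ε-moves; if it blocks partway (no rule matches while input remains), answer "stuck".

(q_0, 00110011001, $) ⊢ (q_0, 0110011001, V$) ⊢ (q_0, 110011001, WW$) ⊢ (q_1, 10011001, W$) ⊢ (q_1, 0011001, $) ⊢ (q_0, 0011001, $) ⊢ (q_0, 011001, V$) ⊢ (q_0, 11001, WW$) ⊢ (q_1, 1001, W$) ⊢ (q_1, 001, $) ⊢ (q_0, 001, $) ⊢ (q_0, 01, V$) ⊢ (q_0, 1, WW$) ⊢ (q_1, ε, W$)
All input consumed; M is in state q_1.

q_1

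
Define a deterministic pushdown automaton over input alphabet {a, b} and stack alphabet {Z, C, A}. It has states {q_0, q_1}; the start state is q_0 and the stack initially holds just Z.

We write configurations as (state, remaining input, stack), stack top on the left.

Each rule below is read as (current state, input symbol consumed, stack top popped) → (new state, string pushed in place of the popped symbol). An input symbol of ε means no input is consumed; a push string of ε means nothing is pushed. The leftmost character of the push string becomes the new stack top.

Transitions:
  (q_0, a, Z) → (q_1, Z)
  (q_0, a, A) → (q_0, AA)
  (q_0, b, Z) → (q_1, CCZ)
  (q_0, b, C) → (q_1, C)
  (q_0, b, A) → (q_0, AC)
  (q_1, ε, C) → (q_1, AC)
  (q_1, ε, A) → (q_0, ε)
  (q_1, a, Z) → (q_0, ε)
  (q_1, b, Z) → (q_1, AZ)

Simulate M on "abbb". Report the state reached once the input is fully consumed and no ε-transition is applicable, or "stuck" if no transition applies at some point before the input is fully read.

(q_0, abbb, Z)
  read a, top Z: go to q_1, push Z → (q_1, bbb, Z)
  read b, top Z: go to q_1, push AZ → (q_1, bb, AZ)
  ε-move, top A: go to q_0, push ε → (q_0, bb, Z)
  read b, top Z: go to q_1, push CCZ → (q_1, b, CCZ)
  ε-move, top C: go to q_1, push AC → (q_1, b, ACCZ)
  ε-move, top A: go to q_0, push ε → (q_0, b, CCZ)
  read b, top C: go to q_1, push C → (q_1, ε, CCZ)
  ε-move, top C: go to q_1, push AC → (q_1, ε, ACCZ)
  ε-move, top A: go to q_0, push ε → (q_0, ε, CCZ)
All input consumed; M is in state q_0.

q_0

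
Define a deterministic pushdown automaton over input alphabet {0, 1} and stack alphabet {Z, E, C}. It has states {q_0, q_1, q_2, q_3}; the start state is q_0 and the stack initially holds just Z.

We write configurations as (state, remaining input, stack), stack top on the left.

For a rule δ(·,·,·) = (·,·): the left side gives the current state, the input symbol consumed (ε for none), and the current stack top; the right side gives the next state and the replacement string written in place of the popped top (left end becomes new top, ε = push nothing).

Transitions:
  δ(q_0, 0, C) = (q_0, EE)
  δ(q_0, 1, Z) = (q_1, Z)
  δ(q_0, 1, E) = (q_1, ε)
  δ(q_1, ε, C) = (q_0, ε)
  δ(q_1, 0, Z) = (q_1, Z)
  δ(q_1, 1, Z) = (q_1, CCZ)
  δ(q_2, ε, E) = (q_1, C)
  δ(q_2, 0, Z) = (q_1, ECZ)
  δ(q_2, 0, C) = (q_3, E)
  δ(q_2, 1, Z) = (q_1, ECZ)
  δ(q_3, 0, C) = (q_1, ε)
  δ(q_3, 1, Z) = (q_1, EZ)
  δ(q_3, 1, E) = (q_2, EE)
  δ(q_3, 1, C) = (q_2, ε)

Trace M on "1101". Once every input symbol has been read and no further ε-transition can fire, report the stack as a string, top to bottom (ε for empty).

EZ

(q_0, 1101, Z)
  read 1, top Z: go to q_1, push Z → (q_1, 101, Z)
  read 1, top Z: go to q_1, push CCZ → (q_1, 01, CCZ)
  ε-move, top C: go to q_0, push ε → (q_0, 01, CZ)
  read 0, top C: go to q_0, push EE → (q_0, 1, EEZ)
  read 1, top E: go to q_1, push ε → (q_1, ε, EZ)
All input consumed in state q_1 with stack EZ.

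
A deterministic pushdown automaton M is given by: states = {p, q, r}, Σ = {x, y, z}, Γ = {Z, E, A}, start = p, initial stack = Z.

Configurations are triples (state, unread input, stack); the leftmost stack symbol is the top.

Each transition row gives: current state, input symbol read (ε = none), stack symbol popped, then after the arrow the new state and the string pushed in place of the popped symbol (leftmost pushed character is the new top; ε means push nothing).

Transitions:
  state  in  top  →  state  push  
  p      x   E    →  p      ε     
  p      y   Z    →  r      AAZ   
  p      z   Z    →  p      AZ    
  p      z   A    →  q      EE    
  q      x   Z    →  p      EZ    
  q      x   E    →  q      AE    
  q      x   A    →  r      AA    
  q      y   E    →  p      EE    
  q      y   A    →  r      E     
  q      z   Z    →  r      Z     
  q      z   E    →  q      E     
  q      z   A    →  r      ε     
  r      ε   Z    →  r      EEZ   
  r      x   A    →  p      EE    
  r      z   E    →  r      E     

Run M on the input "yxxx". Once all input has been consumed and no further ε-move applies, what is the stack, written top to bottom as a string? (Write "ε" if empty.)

(p, yxxx, Z) ⊢ (r, xxx, AAZ) ⊢ (p, xx, EEAZ) ⊢ (p, x, EAZ) ⊢ (p, ε, AZ)
All input consumed in state p with stack AZ.

AZ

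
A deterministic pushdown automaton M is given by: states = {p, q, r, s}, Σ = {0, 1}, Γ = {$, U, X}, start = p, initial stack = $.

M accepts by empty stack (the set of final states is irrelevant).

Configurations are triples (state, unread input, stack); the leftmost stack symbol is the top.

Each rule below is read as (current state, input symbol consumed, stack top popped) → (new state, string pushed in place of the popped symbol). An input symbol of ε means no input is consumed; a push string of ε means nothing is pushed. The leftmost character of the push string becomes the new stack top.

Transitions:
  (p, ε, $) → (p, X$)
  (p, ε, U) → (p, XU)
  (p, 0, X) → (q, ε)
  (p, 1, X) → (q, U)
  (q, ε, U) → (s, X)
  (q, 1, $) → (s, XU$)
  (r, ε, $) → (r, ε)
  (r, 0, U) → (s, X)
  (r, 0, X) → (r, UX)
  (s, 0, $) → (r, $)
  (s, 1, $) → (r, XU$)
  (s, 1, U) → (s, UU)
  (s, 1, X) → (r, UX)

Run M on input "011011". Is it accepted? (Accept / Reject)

(p, 011011, $)
  ε-move, top $: go to p, push X$ → (p, 011011, X$)
  read 0, top X: go to q, push ε → (q, 11011, $)
  read 1, top $: go to s, push XU$ → (s, 1011, XU$)
  read 1, top X: go to r, push UX → (r, 011, UXU$)
  read 0, top U: go to s, push X → (s, 11, XXU$)
  read 1, top X: go to r, push UX → (r, 1, UXXU$)
No transition applies at (r, 1, UXXU$); input not fully consumed.

Reject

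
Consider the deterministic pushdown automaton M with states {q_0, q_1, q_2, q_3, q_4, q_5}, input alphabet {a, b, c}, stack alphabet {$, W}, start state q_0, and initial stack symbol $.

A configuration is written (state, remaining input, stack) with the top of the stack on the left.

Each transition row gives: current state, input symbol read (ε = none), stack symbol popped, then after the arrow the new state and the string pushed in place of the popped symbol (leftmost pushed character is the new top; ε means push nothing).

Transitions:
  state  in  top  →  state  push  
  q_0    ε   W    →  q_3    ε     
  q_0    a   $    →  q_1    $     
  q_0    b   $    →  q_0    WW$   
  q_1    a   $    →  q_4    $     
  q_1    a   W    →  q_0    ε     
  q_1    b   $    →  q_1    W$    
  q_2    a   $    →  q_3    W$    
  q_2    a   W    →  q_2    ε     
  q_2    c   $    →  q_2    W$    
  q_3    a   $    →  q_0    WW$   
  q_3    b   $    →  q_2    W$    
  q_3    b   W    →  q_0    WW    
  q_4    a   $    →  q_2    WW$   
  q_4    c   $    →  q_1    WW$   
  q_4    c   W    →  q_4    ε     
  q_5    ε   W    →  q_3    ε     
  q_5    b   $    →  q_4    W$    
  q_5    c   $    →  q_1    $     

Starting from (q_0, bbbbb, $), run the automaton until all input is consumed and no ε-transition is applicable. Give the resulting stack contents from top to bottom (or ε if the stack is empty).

(q_0, bbbbb, $)
  read b, top $: go to q_0, push WW$ → (q_0, bbbb, WW$)
  ε-move, top W: go to q_3, push ε → (q_3, bbbb, W$)
  read b, top W: go to q_0, push WW → (q_0, bbb, WW$)
  ε-move, top W: go to q_3, push ε → (q_3, bbb, W$)
  read b, top W: go to q_0, push WW → (q_0, bb, WW$)
  ε-move, top W: go to q_3, push ε → (q_3, bb, W$)
  read b, top W: go to q_0, push WW → (q_0, b, WW$)
  ε-move, top W: go to q_3, push ε → (q_3, b, W$)
  read b, top W: go to q_0, push WW → (q_0, ε, WW$)
  ε-move, top W: go to q_3, push ε → (q_3, ε, W$)
All input consumed in state q_3 with stack W$.

W$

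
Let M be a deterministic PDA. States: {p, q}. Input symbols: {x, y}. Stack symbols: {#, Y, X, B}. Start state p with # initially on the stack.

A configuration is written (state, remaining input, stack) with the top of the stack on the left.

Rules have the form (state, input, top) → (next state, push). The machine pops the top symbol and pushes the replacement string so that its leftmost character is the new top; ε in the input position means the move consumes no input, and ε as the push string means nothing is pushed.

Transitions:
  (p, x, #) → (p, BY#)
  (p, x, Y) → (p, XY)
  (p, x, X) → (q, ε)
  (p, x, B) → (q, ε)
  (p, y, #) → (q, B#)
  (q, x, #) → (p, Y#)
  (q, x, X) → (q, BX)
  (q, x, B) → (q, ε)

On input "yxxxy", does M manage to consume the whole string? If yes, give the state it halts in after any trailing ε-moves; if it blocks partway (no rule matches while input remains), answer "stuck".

stuck

(p, yxxxy, #) ⊢ (q, xxxy, B#) ⊢ (q, xxy, #) ⊢ (p, xy, Y#) ⊢ (p, y, XY#)
No transition for (p, y, top X); M blocks with input y remaining.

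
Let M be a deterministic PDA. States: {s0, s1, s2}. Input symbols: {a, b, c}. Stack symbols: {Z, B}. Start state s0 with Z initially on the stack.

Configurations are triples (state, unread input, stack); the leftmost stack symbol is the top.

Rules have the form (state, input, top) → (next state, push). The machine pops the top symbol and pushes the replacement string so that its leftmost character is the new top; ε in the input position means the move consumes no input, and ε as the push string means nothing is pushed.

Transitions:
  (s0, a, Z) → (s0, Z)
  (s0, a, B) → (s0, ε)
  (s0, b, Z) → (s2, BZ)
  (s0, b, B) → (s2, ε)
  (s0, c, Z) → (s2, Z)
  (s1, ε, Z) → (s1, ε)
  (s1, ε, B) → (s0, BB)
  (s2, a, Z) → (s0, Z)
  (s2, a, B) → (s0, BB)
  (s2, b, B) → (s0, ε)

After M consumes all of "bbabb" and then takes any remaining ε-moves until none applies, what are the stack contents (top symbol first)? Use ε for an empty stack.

Z

(s0, bbabb, Z)
  read b, top Z: go to s2, push BZ → (s2, babb, BZ)
  read b, top B: go to s0, push ε → (s0, abb, Z)
  read a, top Z: go to s0, push Z → (s0, bb, Z)
  read b, top Z: go to s2, push BZ → (s2, b, BZ)
  read b, top B: go to s0, push ε → (s0, ε, Z)
All input consumed in state s0 with stack Z.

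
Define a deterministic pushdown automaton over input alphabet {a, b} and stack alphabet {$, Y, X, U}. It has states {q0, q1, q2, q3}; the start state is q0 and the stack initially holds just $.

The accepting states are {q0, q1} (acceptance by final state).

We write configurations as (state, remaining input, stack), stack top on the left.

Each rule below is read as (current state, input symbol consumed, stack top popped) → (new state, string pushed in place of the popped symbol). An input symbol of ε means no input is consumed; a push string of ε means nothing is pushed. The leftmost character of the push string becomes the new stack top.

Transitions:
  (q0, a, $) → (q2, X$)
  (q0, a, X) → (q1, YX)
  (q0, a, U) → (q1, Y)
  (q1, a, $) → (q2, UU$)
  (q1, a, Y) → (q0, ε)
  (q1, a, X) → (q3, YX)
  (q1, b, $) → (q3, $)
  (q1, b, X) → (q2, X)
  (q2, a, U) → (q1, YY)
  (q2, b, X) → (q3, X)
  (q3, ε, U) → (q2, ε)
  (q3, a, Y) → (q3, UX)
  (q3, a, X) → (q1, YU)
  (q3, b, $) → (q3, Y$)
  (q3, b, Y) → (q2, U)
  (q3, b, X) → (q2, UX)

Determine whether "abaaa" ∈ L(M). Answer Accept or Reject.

(q0, abaaa, $)
  read a, top $: go to q2, push X$ → (q2, baaa, X$)
  read b, top X: go to q3, push X → (q3, aaa, X$)
  read a, top X: go to q1, push YU → (q1, aa, YU$)
  read a, top Y: go to q0, push ε → (q0, a, U$)
  read a, top U: go to q1, push Y → (q1, ε, Y$)
All input consumed; state q1 ∈ F.

Accept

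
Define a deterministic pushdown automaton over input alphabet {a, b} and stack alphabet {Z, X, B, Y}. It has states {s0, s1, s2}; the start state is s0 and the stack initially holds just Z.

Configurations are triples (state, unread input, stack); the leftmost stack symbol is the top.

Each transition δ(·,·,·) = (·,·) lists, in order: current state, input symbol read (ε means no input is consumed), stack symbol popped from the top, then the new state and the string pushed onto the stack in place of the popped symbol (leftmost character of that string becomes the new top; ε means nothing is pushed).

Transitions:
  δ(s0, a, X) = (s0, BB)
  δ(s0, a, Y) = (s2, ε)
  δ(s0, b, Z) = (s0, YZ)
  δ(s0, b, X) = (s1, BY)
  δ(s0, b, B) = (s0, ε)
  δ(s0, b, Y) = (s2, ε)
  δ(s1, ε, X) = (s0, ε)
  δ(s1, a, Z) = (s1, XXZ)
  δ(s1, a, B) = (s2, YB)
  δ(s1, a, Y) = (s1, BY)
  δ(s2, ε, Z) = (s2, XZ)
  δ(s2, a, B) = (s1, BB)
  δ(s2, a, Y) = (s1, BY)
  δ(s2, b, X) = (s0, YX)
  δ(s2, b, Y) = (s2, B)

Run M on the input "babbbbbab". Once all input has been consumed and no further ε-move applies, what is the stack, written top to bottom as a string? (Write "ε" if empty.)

YXZ

(s0, babbbbbab, Z)
  read b, top Z: go to s0, push YZ → (s0, abbbbbab, YZ)
  read a, top Y: go to s2, push ε → (s2, bbbbbab, Z)
  ε-move, top Z: go to s2, push XZ → (s2, bbbbbab, XZ)
  read b, top X: go to s0, push YX → (s0, bbbbab, YXZ)
  read b, top Y: go to s2, push ε → (s2, bbbab, XZ)
  read b, top X: go to s0, push YX → (s0, bbab, YXZ)
  read b, top Y: go to s2, push ε → (s2, bab, XZ)
  read b, top X: go to s0, push YX → (s0, ab, YXZ)
  read a, top Y: go to s2, push ε → (s2, b, XZ)
  read b, top X: go to s0, push YX → (s0, ε, YXZ)
All input consumed in state s0 with stack YXZ.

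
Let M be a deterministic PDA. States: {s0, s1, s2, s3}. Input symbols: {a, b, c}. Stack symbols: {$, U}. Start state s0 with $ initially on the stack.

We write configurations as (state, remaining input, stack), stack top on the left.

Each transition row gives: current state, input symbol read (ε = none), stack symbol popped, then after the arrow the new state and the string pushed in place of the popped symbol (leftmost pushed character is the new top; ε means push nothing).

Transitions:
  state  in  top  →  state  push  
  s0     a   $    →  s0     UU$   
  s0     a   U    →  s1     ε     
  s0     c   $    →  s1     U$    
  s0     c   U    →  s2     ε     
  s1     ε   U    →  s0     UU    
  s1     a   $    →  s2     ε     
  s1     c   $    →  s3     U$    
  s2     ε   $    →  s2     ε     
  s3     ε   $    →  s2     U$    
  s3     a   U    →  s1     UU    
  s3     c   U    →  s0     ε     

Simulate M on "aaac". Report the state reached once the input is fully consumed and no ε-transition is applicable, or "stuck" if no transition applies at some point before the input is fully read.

s2

(s0, aaac, $) ⊢ (s0, aac, UU$) ⊢ (s1, ac, U$) ⊢ (s0, ac, UU$) ⊢ (s1, c, U$) ⊢ (s0, c, UU$) ⊢ (s2, ε, U$)
All input consumed; M is in state s2.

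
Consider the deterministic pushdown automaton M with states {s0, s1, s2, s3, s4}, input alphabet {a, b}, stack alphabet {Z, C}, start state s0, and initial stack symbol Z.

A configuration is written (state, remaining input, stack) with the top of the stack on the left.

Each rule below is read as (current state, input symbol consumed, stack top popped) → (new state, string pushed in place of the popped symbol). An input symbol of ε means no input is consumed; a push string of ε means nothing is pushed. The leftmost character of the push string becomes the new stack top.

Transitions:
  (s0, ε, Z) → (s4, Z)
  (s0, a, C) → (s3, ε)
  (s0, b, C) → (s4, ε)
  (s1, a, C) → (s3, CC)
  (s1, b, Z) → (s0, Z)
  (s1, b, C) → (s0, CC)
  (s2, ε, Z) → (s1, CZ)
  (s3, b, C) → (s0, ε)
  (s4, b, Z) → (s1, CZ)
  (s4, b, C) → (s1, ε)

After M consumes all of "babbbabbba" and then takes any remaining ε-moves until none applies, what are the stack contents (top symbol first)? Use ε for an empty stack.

CCZ

(s0, babbbabbba, Z)
  ε-move, top Z: go to s4, push Z → (s4, babbbabbba, Z)
  read b, top Z: go to s1, push CZ → (s1, abbbabbba, CZ)
  read a, top C: go to s3, push CC → (s3, bbbabbba, CCZ)
  read b, top C: go to s0, push ε → (s0, bbabbba, CZ)
  read b, top C: go to s4, push ε → (s4, babbba, Z)
  read b, top Z: go to s1, push CZ → (s1, abbba, CZ)
  read a, top C: go to s3, push CC → (s3, bbba, CCZ)
  read b, top C: go to s0, push ε → (s0, bba, CZ)
  read b, top C: go to s4, push ε → (s4, ba, Z)
  read b, top Z: go to s1, push CZ → (s1, a, CZ)
  read a, top C: go to s3, push CC → (s3, ε, CCZ)
All input consumed in state s3 with stack CCZ.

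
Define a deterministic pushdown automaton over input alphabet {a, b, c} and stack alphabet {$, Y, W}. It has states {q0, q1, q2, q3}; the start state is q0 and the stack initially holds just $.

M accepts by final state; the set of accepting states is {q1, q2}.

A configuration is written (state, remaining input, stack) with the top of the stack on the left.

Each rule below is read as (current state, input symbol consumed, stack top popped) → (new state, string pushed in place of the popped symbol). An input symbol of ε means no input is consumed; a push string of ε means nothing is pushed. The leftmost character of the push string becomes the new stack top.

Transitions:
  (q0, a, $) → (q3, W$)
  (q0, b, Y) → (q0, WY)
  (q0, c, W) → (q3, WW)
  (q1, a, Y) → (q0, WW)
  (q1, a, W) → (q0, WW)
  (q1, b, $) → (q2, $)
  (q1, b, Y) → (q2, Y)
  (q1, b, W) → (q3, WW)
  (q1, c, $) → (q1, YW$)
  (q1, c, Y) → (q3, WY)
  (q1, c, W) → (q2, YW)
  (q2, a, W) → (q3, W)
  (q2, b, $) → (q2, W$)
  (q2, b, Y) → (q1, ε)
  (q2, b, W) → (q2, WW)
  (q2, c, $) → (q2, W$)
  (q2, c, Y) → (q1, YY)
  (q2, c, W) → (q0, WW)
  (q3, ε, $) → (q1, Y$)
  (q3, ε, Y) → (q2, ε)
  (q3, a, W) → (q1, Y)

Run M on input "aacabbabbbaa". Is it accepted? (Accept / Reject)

Reject

(q0, aacabbabbbaa, $)
  read a, top $: go to q3, push W$ → (q3, acabbabbbaa, W$)
  read a, top W: go to q1, push Y → (q1, cabbabbbaa, Y$)
  read c, top Y: go to q3, push WY → (q3, abbabbbaa, WY$)
  read a, top W: go to q1, push Y → (q1, bbabbbaa, YY$)
  read b, top Y: go to q2, push Y → (q2, babbbaa, YY$)
  read b, top Y: go to q1, push ε → (q1, abbbaa, Y$)
  read a, top Y: go to q0, push WW → (q0, bbbaa, WW$)
No transition applies at (q0, bbbaa, WW$); input not fully consumed.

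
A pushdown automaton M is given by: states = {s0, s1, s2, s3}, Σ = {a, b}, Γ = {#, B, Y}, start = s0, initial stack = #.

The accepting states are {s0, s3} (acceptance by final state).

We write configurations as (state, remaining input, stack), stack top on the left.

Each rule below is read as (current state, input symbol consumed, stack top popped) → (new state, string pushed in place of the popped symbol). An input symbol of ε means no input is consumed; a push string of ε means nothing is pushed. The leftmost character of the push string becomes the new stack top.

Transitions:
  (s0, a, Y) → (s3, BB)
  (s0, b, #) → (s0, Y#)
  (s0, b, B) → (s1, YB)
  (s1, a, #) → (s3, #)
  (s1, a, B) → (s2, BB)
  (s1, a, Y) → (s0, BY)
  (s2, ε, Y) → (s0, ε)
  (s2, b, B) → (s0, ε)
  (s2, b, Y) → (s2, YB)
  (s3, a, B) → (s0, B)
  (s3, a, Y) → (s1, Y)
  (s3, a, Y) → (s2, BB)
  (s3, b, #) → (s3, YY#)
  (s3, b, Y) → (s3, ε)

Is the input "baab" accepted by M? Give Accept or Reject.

Reject

No computation consumes all input and reaches a final state.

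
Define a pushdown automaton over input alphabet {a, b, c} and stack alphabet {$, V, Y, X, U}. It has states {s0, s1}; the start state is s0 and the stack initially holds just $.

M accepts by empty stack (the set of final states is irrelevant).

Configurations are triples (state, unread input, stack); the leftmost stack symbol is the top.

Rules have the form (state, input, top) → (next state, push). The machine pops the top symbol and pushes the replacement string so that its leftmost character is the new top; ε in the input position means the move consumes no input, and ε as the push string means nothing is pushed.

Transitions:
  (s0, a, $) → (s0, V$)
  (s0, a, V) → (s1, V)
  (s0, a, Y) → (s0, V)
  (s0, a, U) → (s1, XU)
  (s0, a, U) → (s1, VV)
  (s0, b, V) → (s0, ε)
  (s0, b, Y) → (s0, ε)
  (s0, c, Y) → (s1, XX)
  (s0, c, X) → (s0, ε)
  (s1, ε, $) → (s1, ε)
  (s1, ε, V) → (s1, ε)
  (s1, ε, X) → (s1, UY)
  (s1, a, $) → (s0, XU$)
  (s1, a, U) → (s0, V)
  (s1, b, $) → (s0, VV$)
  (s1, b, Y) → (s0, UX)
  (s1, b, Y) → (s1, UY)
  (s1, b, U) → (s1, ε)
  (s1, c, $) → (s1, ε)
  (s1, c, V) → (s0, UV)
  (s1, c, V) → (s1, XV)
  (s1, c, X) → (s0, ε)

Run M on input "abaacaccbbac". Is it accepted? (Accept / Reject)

Accept

One accepting computation: (s0, abaacaccbbac, $) ⊢ (s0, baacaccbbac, V$) ⊢ (s0, aacaccbbac, $) ⊢ (s0, acaccbbac, V$) ⊢ (s1, caccbbac, V$) ⊢ (s0, accbbac, UV$) ⊢ (s1, ccbbac, VVV$) ⊢ (s1, cbbac, XVVV$) ⊢ (s0, bbac, VVV$) ⊢ (s0, bac, VV$) ⊢ (s0, ac, V$) ⊢ (s1, c, V$) ⊢ (s1, c, $) ⊢ (s1, ε, ε)
All input consumed and the stack is empty.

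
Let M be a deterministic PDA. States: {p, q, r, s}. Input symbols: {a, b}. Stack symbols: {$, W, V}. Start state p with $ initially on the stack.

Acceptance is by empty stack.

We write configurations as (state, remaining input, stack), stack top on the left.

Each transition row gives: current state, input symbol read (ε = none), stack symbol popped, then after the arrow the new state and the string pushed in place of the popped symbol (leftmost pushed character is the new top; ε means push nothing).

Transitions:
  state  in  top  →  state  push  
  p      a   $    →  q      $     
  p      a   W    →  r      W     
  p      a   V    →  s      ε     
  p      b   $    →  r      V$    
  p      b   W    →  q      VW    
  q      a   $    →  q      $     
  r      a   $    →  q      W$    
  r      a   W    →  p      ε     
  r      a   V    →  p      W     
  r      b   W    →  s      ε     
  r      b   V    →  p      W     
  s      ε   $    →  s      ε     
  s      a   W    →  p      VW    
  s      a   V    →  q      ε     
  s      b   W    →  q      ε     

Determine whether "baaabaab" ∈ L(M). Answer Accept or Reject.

Accept

(p, baaabaab, $) ⊢ (r, aaabaab, V$) ⊢ (p, aabaab, W$) ⊢ (r, abaab, W$) ⊢ (p, baab, $) ⊢ (r, aab, V$) ⊢ (p, ab, W$) ⊢ (r, b, W$) ⊢ (s, ε, $) ⊢ (s, ε, ε)
All input consumed and the stack is empty.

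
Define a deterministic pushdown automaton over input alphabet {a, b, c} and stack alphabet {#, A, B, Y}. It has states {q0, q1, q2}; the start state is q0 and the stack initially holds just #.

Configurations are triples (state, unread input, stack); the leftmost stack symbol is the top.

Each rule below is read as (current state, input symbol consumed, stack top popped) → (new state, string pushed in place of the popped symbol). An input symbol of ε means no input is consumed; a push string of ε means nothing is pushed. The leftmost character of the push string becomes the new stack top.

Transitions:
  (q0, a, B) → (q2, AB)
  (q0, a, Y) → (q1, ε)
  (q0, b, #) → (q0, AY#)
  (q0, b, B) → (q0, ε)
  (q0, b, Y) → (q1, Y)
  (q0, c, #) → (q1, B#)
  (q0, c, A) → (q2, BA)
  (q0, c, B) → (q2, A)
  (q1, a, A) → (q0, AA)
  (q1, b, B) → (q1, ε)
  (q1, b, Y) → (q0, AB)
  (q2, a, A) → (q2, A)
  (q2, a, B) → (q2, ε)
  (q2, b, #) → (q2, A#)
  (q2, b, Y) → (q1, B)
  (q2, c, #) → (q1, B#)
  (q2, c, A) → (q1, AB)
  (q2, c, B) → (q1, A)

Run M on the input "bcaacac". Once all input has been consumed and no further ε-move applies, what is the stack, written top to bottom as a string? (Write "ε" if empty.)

BAABY#

(q0, bcaacac, #)
  read b, top #: go to q0, push AY# → (q0, caacac, AY#)
  read c, top A: go to q2, push BA → (q2, aacac, BAY#)
  read a, top B: go to q2, push ε → (q2, acac, AY#)
  read a, top A: go to q2, push A → (q2, cac, AY#)
  read c, top A: go to q1, push AB → (q1, ac, ABY#)
  read a, top A: go to q0, push AA → (q0, c, AABY#)
  read c, top A: go to q2, push BA → (q2, ε, BAABY#)
All input consumed in state q2 with stack BAABY#.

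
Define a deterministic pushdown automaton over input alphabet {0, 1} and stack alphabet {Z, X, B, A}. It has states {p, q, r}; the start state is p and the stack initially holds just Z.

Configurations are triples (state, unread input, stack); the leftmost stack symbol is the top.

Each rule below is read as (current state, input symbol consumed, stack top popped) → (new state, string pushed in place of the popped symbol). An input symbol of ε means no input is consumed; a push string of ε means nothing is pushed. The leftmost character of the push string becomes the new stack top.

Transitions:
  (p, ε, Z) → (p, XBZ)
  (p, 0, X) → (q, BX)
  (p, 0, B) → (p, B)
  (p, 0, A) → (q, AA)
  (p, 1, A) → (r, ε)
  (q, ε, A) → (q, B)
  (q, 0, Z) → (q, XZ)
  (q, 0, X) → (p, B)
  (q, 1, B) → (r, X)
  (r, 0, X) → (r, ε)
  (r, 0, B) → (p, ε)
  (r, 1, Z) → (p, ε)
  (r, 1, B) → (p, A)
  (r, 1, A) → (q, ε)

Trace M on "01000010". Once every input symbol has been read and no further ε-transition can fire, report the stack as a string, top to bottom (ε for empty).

XBZ

(p, 01000010, Z)
  ε-move, top Z: go to p, push XBZ → (p, 01000010, XBZ)
  read 0, top X: go to q, push BX → (q, 1000010, BXBZ)
  read 1, top B: go to r, push X → (r, 000010, XXBZ)
  read 0, top X: go to r, push ε → (r, 00010, XBZ)
  read 0, top X: go to r, push ε → (r, 0010, BZ)
  read 0, top B: go to p, push ε → (p, 010, Z)
  ε-move, top Z: go to p, push XBZ → (p, 010, XBZ)
  read 0, top X: go to q, push BX → (q, 10, BXBZ)
  read 1, top B: go to r, push X → (r, 0, XXBZ)
  read 0, top X: go to r, push ε → (r, ε, XBZ)
All input consumed in state r with stack XBZ.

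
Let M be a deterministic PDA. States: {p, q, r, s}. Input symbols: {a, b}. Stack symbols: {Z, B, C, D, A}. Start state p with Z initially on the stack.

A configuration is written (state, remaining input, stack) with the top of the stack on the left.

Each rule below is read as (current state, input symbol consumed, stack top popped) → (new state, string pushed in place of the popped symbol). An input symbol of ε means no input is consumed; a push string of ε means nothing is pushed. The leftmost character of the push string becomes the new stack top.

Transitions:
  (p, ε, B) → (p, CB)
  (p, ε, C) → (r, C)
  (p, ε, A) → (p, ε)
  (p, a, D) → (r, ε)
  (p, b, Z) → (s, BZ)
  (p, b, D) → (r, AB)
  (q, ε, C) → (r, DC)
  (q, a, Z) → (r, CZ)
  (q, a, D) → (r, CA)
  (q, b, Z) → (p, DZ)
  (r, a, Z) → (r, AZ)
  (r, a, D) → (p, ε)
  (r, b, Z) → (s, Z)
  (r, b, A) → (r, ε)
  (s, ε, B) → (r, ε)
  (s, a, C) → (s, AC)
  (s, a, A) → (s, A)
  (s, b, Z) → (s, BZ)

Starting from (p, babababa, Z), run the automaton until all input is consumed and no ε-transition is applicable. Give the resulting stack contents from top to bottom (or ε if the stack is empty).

(p, babababa, Z) ⊢ (s, abababa, BZ) ⊢ (r, abababa, Z) ⊢ (r, bababa, AZ) ⊢ (r, ababa, Z) ⊢ (r, baba, AZ) ⊢ (r, aba, Z) ⊢ (r, ba, AZ) ⊢ (r, a, Z) ⊢ (r, ε, AZ)
All input consumed in state r with stack AZ.

AZ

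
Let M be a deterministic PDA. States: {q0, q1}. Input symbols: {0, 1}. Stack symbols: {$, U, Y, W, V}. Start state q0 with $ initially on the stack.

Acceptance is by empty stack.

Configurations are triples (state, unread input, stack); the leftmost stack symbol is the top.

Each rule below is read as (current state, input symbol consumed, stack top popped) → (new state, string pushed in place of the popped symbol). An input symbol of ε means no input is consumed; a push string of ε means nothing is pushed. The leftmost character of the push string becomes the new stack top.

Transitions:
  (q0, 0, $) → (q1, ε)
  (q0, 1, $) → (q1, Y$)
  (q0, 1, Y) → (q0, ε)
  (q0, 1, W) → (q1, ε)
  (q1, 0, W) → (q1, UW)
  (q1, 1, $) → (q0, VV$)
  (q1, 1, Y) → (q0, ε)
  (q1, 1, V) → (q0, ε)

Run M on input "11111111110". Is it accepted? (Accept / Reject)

Accept

(q0, 11111111110, $)
  read 1, top $: go to q1, push Y$ → (q1, 1111111110, Y$)
  read 1, top Y: go to q0, push ε → (q0, 111111110, $)
  read 1, top $: go to q1, push Y$ → (q1, 11111110, Y$)
  read 1, top Y: go to q0, push ε → (q0, 1111110, $)
  read 1, top $: go to q1, push Y$ → (q1, 111110, Y$)
  read 1, top Y: go to q0, push ε → (q0, 11110, $)
  read 1, top $: go to q1, push Y$ → (q1, 1110, Y$)
  read 1, top Y: go to q0, push ε → (q0, 110, $)
  read 1, top $: go to q1, push Y$ → (q1, 10, Y$)
  read 1, top Y: go to q0, push ε → (q0, 0, $)
  read 0, top $: go to q1, push ε → (q1, ε, ε)
All input consumed and the stack is empty.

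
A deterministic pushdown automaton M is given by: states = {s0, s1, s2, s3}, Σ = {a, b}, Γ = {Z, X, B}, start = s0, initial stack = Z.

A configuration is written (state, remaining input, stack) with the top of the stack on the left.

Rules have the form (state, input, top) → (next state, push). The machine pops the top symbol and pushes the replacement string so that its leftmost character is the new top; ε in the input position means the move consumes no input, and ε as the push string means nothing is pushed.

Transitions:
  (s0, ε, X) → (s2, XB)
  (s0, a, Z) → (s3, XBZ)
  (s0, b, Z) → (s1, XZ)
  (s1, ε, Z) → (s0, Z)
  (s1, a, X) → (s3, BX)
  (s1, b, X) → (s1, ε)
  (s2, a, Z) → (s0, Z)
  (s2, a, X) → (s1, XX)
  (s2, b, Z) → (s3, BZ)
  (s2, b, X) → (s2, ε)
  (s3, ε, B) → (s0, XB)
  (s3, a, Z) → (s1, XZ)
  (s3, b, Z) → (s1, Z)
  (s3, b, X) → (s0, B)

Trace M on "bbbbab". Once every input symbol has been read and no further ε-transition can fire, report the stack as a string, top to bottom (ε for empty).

BBZ

(s0, bbbbab, Z)
  read b, top Z: go to s1, push XZ → (s1, bbbab, XZ)
  read b, top X: go to s1, push ε → (s1, bbab, Z)
  ε-move, top Z: go to s0, push Z → (s0, bbab, Z)
  read b, top Z: go to s1, push XZ → (s1, bab, XZ)
  read b, top X: go to s1, push ε → (s1, ab, Z)
  ε-move, top Z: go to s0, push Z → (s0, ab, Z)
  read a, top Z: go to s3, push XBZ → (s3, b, XBZ)
  read b, top X: go to s0, push B → (s0, ε, BBZ)
All input consumed in state s0 with stack BBZ.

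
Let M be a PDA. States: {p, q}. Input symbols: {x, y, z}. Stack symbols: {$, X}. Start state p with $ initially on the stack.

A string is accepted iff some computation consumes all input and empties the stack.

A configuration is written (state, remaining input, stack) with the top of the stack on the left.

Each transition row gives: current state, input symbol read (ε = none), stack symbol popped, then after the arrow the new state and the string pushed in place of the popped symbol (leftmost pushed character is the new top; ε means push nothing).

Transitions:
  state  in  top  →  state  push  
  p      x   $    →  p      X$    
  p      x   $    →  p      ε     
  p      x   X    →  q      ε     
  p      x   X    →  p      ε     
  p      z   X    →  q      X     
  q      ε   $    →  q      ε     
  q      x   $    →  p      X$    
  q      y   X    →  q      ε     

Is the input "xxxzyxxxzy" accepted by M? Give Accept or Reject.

Accept

One accepting computation: (p, xxxzyxxxzy, $) ⊢ (p, xxzyxxxzy, X$) ⊢ (q, xzyxxxzy, $) ⊢ (p, zyxxxzy, X$) ⊢ (q, yxxxzy, X$) ⊢ (q, xxxzy, $) ⊢ (p, xxzy, X$) ⊢ (q, xzy, $) ⊢ (p, zy, X$) ⊢ (q, y, X$) ⊢ (q, ε, $) ⊢ (q, ε, ε)
All input consumed and the stack is empty.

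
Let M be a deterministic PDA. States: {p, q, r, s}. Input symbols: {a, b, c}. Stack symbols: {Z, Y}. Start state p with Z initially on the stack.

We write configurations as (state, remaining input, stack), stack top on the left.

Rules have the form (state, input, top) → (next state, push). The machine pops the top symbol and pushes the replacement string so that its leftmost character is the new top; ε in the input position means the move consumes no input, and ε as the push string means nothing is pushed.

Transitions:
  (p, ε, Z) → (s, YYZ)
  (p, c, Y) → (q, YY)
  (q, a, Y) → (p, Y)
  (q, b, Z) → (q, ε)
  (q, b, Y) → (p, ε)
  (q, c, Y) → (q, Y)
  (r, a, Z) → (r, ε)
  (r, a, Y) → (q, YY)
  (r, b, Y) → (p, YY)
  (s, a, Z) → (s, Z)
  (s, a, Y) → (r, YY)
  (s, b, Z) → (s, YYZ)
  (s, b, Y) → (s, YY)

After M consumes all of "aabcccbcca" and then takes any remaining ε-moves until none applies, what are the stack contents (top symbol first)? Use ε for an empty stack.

YYYYZ

(p, aabcccbcca, Z)
  ε-move, top Z: go to s, push YYZ → (s, aabcccbcca, YYZ)
  read a, top Y: go to r, push YY → (r, abcccbcca, YYYZ)
  read a, top Y: go to q, push YY → (q, bcccbcca, YYYYZ)
  read b, top Y: go to p, push ε → (p, cccbcca, YYYZ)
  read c, top Y: go to q, push YY → (q, ccbcca, YYYYZ)
  read c, top Y: go to q, push Y → (q, cbcca, YYYYZ)
  read c, top Y: go to q, push Y → (q, bcca, YYYYZ)
  read b, top Y: go to p, push ε → (p, cca, YYYZ)
  read c, top Y: go to q, push YY → (q, ca, YYYYZ)
  read c, top Y: go to q, push Y → (q, a, YYYYZ)
  read a, top Y: go to p, push Y → (p, ε, YYYYZ)
All input consumed in state p with stack YYYYZ.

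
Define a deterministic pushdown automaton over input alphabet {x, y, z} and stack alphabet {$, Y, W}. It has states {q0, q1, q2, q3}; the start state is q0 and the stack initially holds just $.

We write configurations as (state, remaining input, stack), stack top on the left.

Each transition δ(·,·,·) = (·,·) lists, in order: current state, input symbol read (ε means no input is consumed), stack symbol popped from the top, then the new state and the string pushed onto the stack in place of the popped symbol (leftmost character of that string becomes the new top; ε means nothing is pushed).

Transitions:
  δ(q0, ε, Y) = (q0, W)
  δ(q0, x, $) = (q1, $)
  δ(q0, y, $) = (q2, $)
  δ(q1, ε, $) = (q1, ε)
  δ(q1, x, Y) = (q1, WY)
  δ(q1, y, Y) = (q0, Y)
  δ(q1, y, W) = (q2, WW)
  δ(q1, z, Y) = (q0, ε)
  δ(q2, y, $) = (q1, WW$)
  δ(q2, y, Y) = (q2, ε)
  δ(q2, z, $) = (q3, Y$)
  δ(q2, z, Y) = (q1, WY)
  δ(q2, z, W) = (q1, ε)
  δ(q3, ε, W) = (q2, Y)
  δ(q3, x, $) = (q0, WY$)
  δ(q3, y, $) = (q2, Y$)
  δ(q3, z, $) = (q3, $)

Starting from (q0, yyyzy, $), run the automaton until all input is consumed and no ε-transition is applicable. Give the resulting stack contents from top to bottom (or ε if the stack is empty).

(q0, yyyzy, $)
  read y, top $: go to q2, push $ → (q2, yyzy, $)
  read y, top $: go to q1, push WW$ → (q1, yzy, WW$)
  read y, top W: go to q2, push WW → (q2, zy, WWW$)
  read z, top W: go to q1, push ε → (q1, y, WW$)
  read y, top W: go to q2, push WW → (q2, ε, WWW$)
All input consumed in state q2 with stack WWW$.

WWW$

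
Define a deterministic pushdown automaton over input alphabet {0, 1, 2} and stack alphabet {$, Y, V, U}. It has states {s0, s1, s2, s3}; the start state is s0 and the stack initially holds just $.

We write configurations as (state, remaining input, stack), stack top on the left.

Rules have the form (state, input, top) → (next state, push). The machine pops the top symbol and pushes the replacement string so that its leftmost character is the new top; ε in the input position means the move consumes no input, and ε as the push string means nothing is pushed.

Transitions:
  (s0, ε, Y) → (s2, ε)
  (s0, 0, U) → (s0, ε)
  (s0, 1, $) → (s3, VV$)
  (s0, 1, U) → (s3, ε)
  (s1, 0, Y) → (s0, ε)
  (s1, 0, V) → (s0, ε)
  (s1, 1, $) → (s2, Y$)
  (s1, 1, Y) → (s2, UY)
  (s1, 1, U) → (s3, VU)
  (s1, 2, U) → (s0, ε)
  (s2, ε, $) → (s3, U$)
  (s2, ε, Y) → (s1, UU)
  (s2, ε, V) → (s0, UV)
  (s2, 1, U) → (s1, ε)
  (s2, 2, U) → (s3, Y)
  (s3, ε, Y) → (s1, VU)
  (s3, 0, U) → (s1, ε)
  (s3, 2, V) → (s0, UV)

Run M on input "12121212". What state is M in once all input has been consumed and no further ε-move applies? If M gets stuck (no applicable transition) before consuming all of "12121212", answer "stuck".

(s0, 12121212, $) ⊢ (s3, 2121212, VV$) ⊢ (s0, 121212, UVV$) ⊢ (s3, 21212, VV$) ⊢ (s0, 1212, UVV$) ⊢ (s3, 212, VV$) ⊢ (s0, 12, UVV$) ⊢ (s3, 2, VV$) ⊢ (s0, ε, UVV$)
All input consumed; M is in state s0.

s0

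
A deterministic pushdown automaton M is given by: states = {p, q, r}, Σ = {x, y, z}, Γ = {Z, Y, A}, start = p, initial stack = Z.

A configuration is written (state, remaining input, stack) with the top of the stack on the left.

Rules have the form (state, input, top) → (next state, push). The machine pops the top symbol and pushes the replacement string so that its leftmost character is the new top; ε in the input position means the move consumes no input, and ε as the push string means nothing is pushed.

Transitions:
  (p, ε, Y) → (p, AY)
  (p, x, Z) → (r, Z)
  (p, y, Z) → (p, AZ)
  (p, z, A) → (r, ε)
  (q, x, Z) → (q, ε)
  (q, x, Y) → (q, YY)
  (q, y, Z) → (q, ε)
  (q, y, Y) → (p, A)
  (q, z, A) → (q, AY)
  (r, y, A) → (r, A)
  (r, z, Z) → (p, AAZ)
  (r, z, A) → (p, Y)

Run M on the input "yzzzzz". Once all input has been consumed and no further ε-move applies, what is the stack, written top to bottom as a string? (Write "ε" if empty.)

YZ

(p, yzzzzz, Z)
  read y, top Z: go to p, push AZ → (p, zzzzz, AZ)
  read z, top A: go to r, push ε → (r, zzzz, Z)
  read z, top Z: go to p, push AAZ → (p, zzz, AAZ)
  read z, top A: go to r, push ε → (r, zz, AZ)
  read z, top A: go to p, push Y → (p, z, YZ)
  ε-move, top Y: go to p, push AY → (p, z, AYZ)
  read z, top A: go to r, push ε → (r, ε, YZ)
All input consumed in state r with stack YZ.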